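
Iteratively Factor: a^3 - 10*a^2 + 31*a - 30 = (a - 3)*(a^2 - 7*a + 10) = (a - 5)*(a - 3)*(a - 2)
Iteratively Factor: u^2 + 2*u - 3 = (u + 3)*(u - 1)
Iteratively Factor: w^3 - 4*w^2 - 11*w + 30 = (w - 5)*(w^2 + w - 6) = (w - 5)*(w - 2)*(w + 3)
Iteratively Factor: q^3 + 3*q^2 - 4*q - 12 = (q + 3)*(q^2 - 4) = (q + 2)*(q + 3)*(q - 2)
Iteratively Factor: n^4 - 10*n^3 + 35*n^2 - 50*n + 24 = (n - 3)*(n^3 - 7*n^2 + 14*n - 8) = (n - 3)*(n - 1)*(n^2 - 6*n + 8) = (n - 4)*(n - 3)*(n - 1)*(n - 2)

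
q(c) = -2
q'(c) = 0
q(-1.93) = -2.00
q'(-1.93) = 0.00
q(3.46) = -2.00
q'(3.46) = 0.00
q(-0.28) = -2.00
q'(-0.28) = 0.00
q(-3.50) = -2.00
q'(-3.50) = 0.00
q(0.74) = -2.00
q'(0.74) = 0.00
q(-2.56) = -2.00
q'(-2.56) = 0.00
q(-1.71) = -2.00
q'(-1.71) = 0.00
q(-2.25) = -2.00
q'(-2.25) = 0.00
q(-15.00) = -2.00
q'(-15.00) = 0.00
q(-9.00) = -2.00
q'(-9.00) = 0.00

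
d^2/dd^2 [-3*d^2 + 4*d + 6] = -6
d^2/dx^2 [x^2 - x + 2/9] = 2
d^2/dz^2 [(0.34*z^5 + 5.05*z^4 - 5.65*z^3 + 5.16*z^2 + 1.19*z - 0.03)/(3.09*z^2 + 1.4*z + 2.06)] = (19.478124*z^7 + 119.96925*z^6 + 178.030848*z^5 + 281.67642*z^4 + 289.744858*z^3 - 39.396882*z^2 - 190.085676*z + 37.194356)/(29.503629*z^6 + 40.10202*z^5 + 77.176458*z^4 + 56.21336*z^3 + 51.450972*z^2 + 17.82312*z + 8.741816)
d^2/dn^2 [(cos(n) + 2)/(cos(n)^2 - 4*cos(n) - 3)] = (9*sin(n)^4*cos(n) + 12*sin(n)^4 - 56*sin(n)^2 + 17*cos(n)/2 - cos(5*n)/2 - 8)/(sin(n)^2 + 4*cos(n) + 2)^3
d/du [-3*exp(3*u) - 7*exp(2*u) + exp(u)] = (-9*exp(2*u) - 14*exp(u) + 1)*exp(u)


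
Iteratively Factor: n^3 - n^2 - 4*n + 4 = (n + 2)*(n^2 - 3*n + 2) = (n - 2)*(n + 2)*(n - 1)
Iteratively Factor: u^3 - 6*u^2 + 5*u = (u - 5)*(u^2 - u) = u*(u - 5)*(u - 1)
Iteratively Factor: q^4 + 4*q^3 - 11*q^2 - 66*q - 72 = (q + 3)*(q^3 + q^2 - 14*q - 24) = (q + 3)^2*(q^2 - 2*q - 8) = (q - 4)*(q + 3)^2*(q + 2)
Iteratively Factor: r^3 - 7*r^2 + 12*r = (r - 3)*(r^2 - 4*r) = r*(r - 3)*(r - 4)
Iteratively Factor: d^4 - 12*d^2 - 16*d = (d)*(d^3 - 12*d - 16) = d*(d + 2)*(d^2 - 2*d - 8) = d*(d - 4)*(d + 2)*(d + 2)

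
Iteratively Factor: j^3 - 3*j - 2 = (j + 1)*(j^2 - j - 2) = (j - 2)*(j + 1)*(j + 1)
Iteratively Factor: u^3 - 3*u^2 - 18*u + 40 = (u + 4)*(u^2 - 7*u + 10) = (u - 5)*(u + 4)*(u - 2)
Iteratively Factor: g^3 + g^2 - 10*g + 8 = (g - 2)*(g^2 + 3*g - 4) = (g - 2)*(g + 4)*(g - 1)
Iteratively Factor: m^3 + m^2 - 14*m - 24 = (m + 2)*(m^2 - m - 12) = (m - 4)*(m + 2)*(m + 3)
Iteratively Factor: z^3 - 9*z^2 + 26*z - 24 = (z - 2)*(z^2 - 7*z + 12) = (z - 3)*(z - 2)*(z - 4)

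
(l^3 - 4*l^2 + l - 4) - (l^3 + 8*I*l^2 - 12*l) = -4*l^2 - 8*I*l^2 + 13*l - 4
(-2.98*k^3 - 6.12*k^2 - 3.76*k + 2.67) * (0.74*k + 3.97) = -2.2052*k^4 - 16.3594*k^3 - 27.0788*k^2 - 12.9514*k + 10.5999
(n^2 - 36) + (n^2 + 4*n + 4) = 2*n^2 + 4*n - 32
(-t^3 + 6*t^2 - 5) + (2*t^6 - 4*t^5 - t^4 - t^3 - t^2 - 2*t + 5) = 2*t^6 - 4*t^5 - t^4 - 2*t^3 + 5*t^2 - 2*t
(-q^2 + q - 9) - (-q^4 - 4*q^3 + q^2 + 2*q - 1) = q^4 + 4*q^3 - 2*q^2 - q - 8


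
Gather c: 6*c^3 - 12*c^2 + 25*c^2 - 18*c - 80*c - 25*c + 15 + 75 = 6*c^3 + 13*c^2 - 123*c + 90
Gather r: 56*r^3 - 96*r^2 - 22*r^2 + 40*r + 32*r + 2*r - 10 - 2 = 56*r^3 - 118*r^2 + 74*r - 12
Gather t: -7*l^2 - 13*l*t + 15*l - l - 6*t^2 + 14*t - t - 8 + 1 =-7*l^2 + 14*l - 6*t^2 + t*(13 - 13*l) - 7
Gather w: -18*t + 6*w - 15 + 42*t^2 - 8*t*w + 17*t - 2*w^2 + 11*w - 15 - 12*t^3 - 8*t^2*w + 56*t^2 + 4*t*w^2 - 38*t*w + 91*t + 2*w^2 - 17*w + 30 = -12*t^3 + 98*t^2 + 4*t*w^2 + 90*t + w*(-8*t^2 - 46*t)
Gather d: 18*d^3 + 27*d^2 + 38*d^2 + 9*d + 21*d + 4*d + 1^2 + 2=18*d^3 + 65*d^2 + 34*d + 3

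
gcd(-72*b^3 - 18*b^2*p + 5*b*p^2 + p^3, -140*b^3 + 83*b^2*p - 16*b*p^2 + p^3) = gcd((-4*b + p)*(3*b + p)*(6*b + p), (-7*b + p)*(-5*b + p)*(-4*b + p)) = -4*b + p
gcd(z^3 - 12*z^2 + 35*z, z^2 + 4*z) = z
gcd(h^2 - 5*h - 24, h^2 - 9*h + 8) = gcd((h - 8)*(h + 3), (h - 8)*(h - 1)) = h - 8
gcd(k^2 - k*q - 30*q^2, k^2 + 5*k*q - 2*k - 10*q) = k + 5*q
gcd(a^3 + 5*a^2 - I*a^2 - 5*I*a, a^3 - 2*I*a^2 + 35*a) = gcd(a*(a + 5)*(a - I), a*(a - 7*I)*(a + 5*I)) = a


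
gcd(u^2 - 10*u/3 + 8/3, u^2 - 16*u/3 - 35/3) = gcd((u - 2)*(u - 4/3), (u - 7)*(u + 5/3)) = 1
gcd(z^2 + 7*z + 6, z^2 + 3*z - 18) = z + 6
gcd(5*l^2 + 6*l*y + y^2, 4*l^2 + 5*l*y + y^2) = l + y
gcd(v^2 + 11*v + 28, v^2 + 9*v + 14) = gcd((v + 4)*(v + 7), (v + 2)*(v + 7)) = v + 7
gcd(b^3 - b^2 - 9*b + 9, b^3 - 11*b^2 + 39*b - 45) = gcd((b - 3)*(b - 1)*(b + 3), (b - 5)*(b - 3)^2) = b - 3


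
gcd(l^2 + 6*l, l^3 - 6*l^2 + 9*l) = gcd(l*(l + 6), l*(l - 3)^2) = l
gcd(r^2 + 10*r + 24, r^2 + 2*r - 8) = r + 4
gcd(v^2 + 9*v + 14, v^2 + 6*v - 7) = v + 7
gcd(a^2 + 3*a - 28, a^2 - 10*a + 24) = a - 4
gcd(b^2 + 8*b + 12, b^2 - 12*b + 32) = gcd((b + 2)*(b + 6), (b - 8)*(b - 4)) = 1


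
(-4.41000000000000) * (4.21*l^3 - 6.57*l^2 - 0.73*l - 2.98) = -18.5661*l^3 + 28.9737*l^2 + 3.2193*l + 13.1418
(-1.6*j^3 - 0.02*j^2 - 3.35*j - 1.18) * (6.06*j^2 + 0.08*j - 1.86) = -9.696*j^5 - 0.2492*j^4 - 17.3266*j^3 - 7.3816*j^2 + 6.1366*j + 2.1948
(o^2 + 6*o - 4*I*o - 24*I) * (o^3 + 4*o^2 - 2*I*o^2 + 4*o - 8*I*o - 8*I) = o^5 + 10*o^4 - 6*I*o^4 + 20*o^3 - 60*I*o^3 - 56*o^2 - 168*I*o^2 - 224*o - 144*I*o - 192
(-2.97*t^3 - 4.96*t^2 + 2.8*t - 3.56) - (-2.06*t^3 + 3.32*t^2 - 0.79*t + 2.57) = -0.91*t^3 - 8.28*t^2 + 3.59*t - 6.13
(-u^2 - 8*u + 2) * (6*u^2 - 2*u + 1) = -6*u^4 - 46*u^3 + 27*u^2 - 12*u + 2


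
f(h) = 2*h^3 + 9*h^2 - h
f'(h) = 6*h^2 + 18*h - 1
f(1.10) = 12.45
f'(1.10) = 26.06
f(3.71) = 222.30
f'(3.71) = 148.36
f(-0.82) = 5.77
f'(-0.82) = -11.73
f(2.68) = 100.46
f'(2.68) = 90.33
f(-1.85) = 19.99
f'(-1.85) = -13.76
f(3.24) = 159.26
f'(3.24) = 120.31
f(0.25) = 0.34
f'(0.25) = 3.88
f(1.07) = 11.68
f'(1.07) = 25.13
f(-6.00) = -102.00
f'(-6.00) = 107.00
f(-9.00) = -720.00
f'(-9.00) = 323.00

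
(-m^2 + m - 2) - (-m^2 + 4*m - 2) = -3*m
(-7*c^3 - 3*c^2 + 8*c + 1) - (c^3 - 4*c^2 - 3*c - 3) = -8*c^3 + c^2 + 11*c + 4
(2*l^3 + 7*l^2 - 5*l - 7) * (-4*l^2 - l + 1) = -8*l^5 - 30*l^4 + 15*l^3 + 40*l^2 + 2*l - 7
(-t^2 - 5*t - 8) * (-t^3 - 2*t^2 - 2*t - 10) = t^5 + 7*t^4 + 20*t^3 + 36*t^2 + 66*t + 80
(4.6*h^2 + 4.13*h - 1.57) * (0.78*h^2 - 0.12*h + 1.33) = 3.588*h^4 + 2.6694*h^3 + 4.3978*h^2 + 5.6813*h - 2.0881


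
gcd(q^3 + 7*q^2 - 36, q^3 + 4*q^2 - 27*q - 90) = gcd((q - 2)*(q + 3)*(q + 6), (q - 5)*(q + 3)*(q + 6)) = q^2 + 9*q + 18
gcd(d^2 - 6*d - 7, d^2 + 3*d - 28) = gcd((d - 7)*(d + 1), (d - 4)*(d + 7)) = 1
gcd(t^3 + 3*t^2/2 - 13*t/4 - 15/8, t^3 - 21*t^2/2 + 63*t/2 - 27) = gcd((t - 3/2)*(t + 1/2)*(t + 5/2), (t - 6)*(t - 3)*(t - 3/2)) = t - 3/2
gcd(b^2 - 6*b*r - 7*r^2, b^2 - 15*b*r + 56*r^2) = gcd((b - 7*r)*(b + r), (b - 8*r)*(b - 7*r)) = -b + 7*r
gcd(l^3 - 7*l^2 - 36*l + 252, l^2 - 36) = l^2 - 36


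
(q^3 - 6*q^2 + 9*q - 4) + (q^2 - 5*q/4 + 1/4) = q^3 - 5*q^2 + 31*q/4 - 15/4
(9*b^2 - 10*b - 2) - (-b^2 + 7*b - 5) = 10*b^2 - 17*b + 3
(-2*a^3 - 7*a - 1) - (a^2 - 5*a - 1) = -2*a^3 - a^2 - 2*a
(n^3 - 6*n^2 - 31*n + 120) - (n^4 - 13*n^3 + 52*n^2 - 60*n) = -n^4 + 14*n^3 - 58*n^2 + 29*n + 120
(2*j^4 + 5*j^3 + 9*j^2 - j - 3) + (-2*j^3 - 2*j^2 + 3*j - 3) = 2*j^4 + 3*j^3 + 7*j^2 + 2*j - 6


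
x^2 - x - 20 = (x - 5)*(x + 4)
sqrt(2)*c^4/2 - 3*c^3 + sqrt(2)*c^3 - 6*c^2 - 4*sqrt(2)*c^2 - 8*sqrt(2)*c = c*(c + 2)*(c - 4*sqrt(2))*(sqrt(2)*c/2 + 1)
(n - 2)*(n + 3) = n^2 + n - 6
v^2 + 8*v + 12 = (v + 2)*(v + 6)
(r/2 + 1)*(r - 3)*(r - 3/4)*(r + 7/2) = r^4/2 + 7*r^3/8 - 91*r^2/16 - 111*r/16 + 63/8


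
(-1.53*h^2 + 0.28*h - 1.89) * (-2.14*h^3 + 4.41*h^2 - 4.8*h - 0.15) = 3.2742*h^5 - 7.3465*h^4 + 12.6234*h^3 - 9.4494*h^2 + 9.03*h + 0.2835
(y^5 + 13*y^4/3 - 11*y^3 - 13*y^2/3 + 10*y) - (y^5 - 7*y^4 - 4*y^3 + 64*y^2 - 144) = 34*y^4/3 - 7*y^3 - 205*y^2/3 + 10*y + 144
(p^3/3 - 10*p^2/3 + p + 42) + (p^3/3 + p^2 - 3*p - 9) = 2*p^3/3 - 7*p^2/3 - 2*p + 33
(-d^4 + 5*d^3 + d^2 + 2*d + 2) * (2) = -2*d^4 + 10*d^3 + 2*d^2 + 4*d + 4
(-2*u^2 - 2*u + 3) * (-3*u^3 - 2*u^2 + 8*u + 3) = 6*u^5 + 10*u^4 - 21*u^3 - 28*u^2 + 18*u + 9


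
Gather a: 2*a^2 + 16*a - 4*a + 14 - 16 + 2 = 2*a^2 + 12*a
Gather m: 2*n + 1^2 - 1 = 2*n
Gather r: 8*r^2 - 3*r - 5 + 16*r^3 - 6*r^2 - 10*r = 16*r^3 + 2*r^2 - 13*r - 5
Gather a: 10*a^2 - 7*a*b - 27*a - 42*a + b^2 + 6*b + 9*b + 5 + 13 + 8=10*a^2 + a*(-7*b - 69) + b^2 + 15*b + 26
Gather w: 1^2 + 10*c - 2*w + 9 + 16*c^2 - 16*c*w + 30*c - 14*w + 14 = 16*c^2 + 40*c + w*(-16*c - 16) + 24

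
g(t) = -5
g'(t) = 0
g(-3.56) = -5.00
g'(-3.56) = 0.00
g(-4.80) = -5.00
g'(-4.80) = 0.00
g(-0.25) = -5.00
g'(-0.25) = 0.00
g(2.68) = -5.00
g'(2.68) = 0.00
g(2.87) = -5.00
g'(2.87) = 0.00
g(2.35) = -5.00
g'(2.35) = 0.00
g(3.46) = -5.00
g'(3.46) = 0.00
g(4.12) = -5.00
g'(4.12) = 0.00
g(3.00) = -5.00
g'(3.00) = 0.00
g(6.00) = -5.00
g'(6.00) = 0.00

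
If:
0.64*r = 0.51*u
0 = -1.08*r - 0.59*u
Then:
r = 0.00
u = 0.00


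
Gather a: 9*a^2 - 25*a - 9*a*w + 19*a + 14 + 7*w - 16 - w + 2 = 9*a^2 + a*(-9*w - 6) + 6*w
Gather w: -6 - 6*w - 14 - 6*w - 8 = -12*w - 28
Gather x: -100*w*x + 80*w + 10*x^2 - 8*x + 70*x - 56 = 80*w + 10*x^2 + x*(62 - 100*w) - 56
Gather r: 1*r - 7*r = -6*r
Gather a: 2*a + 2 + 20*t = 2*a + 20*t + 2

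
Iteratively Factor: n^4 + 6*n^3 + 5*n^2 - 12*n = (n + 4)*(n^3 + 2*n^2 - 3*n) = (n + 3)*(n + 4)*(n^2 - n) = (n - 1)*(n + 3)*(n + 4)*(n)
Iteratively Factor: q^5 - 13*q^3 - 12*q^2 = (q + 1)*(q^4 - q^3 - 12*q^2) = (q - 4)*(q + 1)*(q^3 + 3*q^2) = q*(q - 4)*(q + 1)*(q^2 + 3*q) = q^2*(q - 4)*(q + 1)*(q + 3)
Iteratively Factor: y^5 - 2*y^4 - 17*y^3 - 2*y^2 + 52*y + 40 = (y + 2)*(y^4 - 4*y^3 - 9*y^2 + 16*y + 20) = (y - 2)*(y + 2)*(y^3 - 2*y^2 - 13*y - 10) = (y - 2)*(y + 1)*(y + 2)*(y^2 - 3*y - 10) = (y - 5)*(y - 2)*(y + 1)*(y + 2)*(y + 2)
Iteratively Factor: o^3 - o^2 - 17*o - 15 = (o + 1)*(o^2 - 2*o - 15) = (o + 1)*(o + 3)*(o - 5)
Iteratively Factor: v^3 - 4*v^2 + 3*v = (v)*(v^2 - 4*v + 3) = v*(v - 3)*(v - 1)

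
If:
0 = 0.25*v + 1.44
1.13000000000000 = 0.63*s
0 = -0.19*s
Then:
No Solution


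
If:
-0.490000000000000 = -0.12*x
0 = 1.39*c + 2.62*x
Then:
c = -7.70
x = 4.08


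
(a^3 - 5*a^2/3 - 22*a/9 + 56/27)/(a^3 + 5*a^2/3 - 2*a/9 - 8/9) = (a - 7/3)/(a + 1)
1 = 1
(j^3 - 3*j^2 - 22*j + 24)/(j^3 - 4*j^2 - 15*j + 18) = (j + 4)/(j + 3)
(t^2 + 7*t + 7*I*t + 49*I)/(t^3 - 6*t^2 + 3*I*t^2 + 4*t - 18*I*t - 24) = (t^2 + t*(7 + 7*I) + 49*I)/(t^3 + t^2*(-6 + 3*I) + t*(4 - 18*I) - 24)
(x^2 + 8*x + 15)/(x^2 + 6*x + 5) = (x + 3)/(x + 1)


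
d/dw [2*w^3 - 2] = 6*w^2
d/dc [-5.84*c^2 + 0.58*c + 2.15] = 0.58 - 11.68*c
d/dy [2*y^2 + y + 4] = 4*y + 1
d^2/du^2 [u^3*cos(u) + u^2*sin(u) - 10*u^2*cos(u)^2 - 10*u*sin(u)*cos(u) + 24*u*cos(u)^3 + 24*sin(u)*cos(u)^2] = -u^3*cos(u) - 7*u^2*sin(u) + 20*u^2*cos(2*u) + 60*u*sin(2*u) - 8*u*cos(u) - 54*u*cos(3*u) - 40*sin(u) - 90*sin(3*u) - 30*cos(2*u) - 10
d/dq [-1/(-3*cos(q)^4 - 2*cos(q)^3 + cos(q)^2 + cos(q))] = (12*cos(q)^3 + 6*cos(q)^2 - 2*cos(q) - 1)*sin(q)/((3*cos(q)^3 + 2*cos(q)^2 - cos(q) - 1)^2*cos(q)^2)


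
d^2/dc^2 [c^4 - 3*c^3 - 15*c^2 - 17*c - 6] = 12*c^2 - 18*c - 30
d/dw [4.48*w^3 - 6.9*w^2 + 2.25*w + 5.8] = 13.44*w^2 - 13.8*w + 2.25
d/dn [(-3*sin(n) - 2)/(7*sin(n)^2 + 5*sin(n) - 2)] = (21*sin(n)^2 + 28*sin(n) + 16)*cos(n)/((sin(n) + 1)^2*(7*sin(n) - 2)^2)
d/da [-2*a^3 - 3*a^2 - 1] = 6*a*(-a - 1)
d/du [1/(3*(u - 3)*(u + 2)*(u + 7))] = (-(u - 3)*(u + 2) - (u - 3)*(u + 7) - (u + 2)*(u + 7))/(3*(u - 3)^2*(u + 2)^2*(u + 7)^2)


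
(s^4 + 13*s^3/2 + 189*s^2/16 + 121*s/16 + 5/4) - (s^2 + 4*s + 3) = s^4 + 13*s^3/2 + 173*s^2/16 + 57*s/16 - 7/4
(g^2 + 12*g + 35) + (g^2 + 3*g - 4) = 2*g^2 + 15*g + 31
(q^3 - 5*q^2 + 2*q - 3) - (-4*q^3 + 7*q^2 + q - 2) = 5*q^3 - 12*q^2 + q - 1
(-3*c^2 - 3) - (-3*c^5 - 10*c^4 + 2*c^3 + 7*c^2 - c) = 3*c^5 + 10*c^4 - 2*c^3 - 10*c^2 + c - 3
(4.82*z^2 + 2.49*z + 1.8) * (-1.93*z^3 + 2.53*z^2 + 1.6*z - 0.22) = -9.3026*z^5 + 7.3889*z^4 + 10.5377*z^3 + 7.4776*z^2 + 2.3322*z - 0.396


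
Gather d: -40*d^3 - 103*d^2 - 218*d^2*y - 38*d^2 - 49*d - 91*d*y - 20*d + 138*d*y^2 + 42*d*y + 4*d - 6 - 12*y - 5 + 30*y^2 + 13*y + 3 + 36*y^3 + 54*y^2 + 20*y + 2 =-40*d^3 + d^2*(-218*y - 141) + d*(138*y^2 - 49*y - 65) + 36*y^3 + 84*y^2 + 21*y - 6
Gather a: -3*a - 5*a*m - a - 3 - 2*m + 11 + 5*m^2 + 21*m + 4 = a*(-5*m - 4) + 5*m^2 + 19*m + 12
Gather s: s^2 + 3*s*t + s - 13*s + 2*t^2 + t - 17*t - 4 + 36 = s^2 + s*(3*t - 12) + 2*t^2 - 16*t + 32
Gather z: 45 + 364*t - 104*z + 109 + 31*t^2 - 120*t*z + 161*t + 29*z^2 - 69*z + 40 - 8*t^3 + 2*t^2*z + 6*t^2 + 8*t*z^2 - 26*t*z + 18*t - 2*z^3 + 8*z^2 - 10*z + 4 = -8*t^3 + 37*t^2 + 543*t - 2*z^3 + z^2*(8*t + 37) + z*(2*t^2 - 146*t - 183) + 198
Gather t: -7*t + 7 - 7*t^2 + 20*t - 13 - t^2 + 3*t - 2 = -8*t^2 + 16*t - 8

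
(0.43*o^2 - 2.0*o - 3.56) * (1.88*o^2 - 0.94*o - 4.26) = 0.8084*o^4 - 4.1642*o^3 - 6.6446*o^2 + 11.8664*o + 15.1656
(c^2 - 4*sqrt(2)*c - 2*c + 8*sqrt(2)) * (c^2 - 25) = c^4 - 4*sqrt(2)*c^3 - 2*c^3 - 25*c^2 + 8*sqrt(2)*c^2 + 50*c + 100*sqrt(2)*c - 200*sqrt(2)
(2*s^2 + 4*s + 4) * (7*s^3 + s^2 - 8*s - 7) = 14*s^5 + 30*s^4 + 16*s^3 - 42*s^2 - 60*s - 28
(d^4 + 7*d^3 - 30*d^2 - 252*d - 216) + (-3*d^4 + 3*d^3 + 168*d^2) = -2*d^4 + 10*d^3 + 138*d^2 - 252*d - 216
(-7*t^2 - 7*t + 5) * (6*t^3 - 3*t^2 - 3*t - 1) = -42*t^5 - 21*t^4 + 72*t^3 + 13*t^2 - 8*t - 5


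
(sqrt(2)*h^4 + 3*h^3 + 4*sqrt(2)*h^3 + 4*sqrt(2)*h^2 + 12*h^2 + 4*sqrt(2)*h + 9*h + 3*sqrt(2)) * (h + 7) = sqrt(2)*h^5 + 3*h^4 + 11*sqrt(2)*h^4 + 33*h^3 + 32*sqrt(2)*h^3 + 32*sqrt(2)*h^2 + 93*h^2 + 31*sqrt(2)*h + 63*h + 21*sqrt(2)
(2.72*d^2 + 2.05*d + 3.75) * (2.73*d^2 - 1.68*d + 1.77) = 7.4256*d^4 + 1.0269*d^3 + 11.6079*d^2 - 2.6715*d + 6.6375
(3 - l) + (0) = 3 - l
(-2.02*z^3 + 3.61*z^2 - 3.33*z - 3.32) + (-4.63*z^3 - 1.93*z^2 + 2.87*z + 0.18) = -6.65*z^3 + 1.68*z^2 - 0.46*z - 3.14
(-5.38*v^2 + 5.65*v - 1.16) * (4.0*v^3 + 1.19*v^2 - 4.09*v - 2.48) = -21.52*v^5 + 16.1978*v^4 + 24.0877*v^3 - 11.1465*v^2 - 9.2676*v + 2.8768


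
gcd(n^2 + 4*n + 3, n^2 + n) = n + 1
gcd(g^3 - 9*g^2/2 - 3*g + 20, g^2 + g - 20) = g - 4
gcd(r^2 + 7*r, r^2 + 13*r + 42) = r + 7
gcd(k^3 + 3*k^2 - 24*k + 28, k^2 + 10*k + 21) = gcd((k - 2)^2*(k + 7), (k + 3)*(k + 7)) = k + 7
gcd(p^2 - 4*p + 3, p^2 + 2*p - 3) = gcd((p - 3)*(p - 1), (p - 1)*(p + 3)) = p - 1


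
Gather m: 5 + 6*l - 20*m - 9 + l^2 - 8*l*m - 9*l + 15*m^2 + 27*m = l^2 - 3*l + 15*m^2 + m*(7 - 8*l) - 4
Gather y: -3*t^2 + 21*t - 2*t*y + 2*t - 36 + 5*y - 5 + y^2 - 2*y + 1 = -3*t^2 + 23*t + y^2 + y*(3 - 2*t) - 40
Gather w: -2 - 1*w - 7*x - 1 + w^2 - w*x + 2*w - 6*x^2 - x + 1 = w^2 + w*(1 - x) - 6*x^2 - 8*x - 2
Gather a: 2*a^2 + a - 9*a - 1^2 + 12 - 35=2*a^2 - 8*a - 24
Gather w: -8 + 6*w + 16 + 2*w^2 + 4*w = 2*w^2 + 10*w + 8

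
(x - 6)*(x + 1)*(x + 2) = x^3 - 3*x^2 - 16*x - 12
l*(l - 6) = l^2 - 6*l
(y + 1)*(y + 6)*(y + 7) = y^3 + 14*y^2 + 55*y + 42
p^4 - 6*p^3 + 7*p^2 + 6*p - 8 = (p - 4)*(p - 2)*(p - 1)*(p + 1)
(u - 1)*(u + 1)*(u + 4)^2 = u^4 + 8*u^3 + 15*u^2 - 8*u - 16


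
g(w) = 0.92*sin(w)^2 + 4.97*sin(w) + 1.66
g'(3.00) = -5.18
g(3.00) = 2.38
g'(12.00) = 3.36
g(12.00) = -0.74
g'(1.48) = 0.62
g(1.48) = 7.52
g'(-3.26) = -5.15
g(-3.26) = 2.26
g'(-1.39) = 0.57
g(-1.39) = -2.34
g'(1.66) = -0.61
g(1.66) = 7.52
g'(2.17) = -3.66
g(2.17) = 6.39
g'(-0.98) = 1.92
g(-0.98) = -1.83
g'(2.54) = -4.96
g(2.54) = 4.77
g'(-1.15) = 1.34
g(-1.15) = -2.11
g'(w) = 1.84*sin(w)*cos(w) + 4.97*cos(w) = (1.84*sin(w) + 4.97)*cos(w)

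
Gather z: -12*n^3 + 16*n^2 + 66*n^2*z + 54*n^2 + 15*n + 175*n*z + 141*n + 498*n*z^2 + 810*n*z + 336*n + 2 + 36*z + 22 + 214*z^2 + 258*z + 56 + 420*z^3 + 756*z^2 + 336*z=-12*n^3 + 70*n^2 + 492*n + 420*z^3 + z^2*(498*n + 970) + z*(66*n^2 + 985*n + 630) + 80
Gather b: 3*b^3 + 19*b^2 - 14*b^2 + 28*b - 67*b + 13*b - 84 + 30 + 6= 3*b^3 + 5*b^2 - 26*b - 48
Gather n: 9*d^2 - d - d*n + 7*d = 9*d^2 - d*n + 6*d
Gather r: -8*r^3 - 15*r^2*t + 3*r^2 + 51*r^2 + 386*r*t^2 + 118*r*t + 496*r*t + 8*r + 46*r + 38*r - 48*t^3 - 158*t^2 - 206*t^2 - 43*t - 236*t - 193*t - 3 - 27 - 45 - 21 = -8*r^3 + r^2*(54 - 15*t) + r*(386*t^2 + 614*t + 92) - 48*t^3 - 364*t^2 - 472*t - 96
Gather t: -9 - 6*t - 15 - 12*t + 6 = -18*t - 18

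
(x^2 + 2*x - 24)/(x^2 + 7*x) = (x^2 + 2*x - 24)/(x*(x + 7))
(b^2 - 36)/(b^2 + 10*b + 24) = (b - 6)/(b + 4)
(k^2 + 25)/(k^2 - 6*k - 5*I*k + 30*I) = (k + 5*I)/(k - 6)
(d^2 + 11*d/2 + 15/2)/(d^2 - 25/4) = 2*(d + 3)/(2*d - 5)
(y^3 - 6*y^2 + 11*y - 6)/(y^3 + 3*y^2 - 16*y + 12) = (y - 3)/(y + 6)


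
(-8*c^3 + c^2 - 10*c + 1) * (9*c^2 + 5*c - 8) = -72*c^5 - 31*c^4 - 21*c^3 - 49*c^2 + 85*c - 8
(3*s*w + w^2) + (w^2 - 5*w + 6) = 3*s*w + 2*w^2 - 5*w + 6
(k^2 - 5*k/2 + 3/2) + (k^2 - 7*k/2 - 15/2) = 2*k^2 - 6*k - 6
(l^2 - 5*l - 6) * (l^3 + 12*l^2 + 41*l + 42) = l^5 + 7*l^4 - 25*l^3 - 235*l^2 - 456*l - 252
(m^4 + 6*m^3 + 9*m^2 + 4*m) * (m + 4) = m^5 + 10*m^4 + 33*m^3 + 40*m^2 + 16*m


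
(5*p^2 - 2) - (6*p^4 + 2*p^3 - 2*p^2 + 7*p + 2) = -6*p^4 - 2*p^3 + 7*p^2 - 7*p - 4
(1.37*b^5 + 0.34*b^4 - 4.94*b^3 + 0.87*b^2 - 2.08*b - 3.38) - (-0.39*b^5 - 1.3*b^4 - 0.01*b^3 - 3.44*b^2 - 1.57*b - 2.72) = 1.76*b^5 + 1.64*b^4 - 4.93*b^3 + 4.31*b^2 - 0.51*b - 0.66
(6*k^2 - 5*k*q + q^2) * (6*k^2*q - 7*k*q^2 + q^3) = 36*k^4*q - 72*k^3*q^2 + 47*k^2*q^3 - 12*k*q^4 + q^5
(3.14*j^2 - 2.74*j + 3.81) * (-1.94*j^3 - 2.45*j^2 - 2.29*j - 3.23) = -6.0916*j^5 - 2.3774*j^4 - 7.869*j^3 - 13.2021*j^2 + 0.125300000000001*j - 12.3063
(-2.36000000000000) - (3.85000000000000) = -6.21000000000000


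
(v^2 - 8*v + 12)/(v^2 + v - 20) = (v^2 - 8*v + 12)/(v^2 + v - 20)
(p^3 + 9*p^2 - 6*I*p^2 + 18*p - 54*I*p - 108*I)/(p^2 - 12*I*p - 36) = (p^2 + 9*p + 18)/(p - 6*I)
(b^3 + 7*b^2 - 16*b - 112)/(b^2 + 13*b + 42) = (b^2 - 16)/(b + 6)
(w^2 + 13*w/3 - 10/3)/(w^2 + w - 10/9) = 3*(w + 5)/(3*w + 5)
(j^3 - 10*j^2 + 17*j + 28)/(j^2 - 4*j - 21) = (j^2 - 3*j - 4)/(j + 3)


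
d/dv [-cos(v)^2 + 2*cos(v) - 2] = 2*(cos(v) - 1)*sin(v)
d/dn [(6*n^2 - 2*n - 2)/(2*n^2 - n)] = 2*(-n^2 + 4*n - 1)/(n^2*(4*n^2 - 4*n + 1))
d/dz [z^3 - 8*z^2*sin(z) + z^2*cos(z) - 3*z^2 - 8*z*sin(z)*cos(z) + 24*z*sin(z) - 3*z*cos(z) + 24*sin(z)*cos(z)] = -z^2*sin(z) - 8*z^2*cos(z) + 3*z^2 - 13*z*sin(z) + 26*z*cos(z) - 8*z*cos(2*z) - 6*z + 24*sin(z) - 4*sin(2*z) - 3*cos(z) + 24*cos(2*z)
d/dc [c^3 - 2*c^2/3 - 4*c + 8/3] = 3*c^2 - 4*c/3 - 4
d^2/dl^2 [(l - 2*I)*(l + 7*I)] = 2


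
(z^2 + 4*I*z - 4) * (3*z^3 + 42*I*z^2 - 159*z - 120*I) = 3*z^5 + 54*I*z^4 - 339*z^3 - 924*I*z^2 + 1116*z + 480*I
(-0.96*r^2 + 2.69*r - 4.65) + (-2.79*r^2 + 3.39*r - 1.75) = -3.75*r^2 + 6.08*r - 6.4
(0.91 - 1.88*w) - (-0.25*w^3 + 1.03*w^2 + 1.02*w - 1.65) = 0.25*w^3 - 1.03*w^2 - 2.9*w + 2.56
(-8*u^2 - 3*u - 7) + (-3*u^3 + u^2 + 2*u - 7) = -3*u^3 - 7*u^2 - u - 14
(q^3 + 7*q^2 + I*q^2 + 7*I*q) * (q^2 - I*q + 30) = q^5 + 7*q^4 + 31*q^3 + 217*q^2 + 30*I*q^2 + 210*I*q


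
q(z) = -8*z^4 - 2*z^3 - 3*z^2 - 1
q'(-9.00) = 22896.00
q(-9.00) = -51274.00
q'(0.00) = 0.00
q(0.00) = -1.00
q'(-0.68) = 11.37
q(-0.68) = -3.47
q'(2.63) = -639.41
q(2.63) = -440.88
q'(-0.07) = 0.40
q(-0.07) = -1.01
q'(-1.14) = 46.45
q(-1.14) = -15.45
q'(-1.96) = 229.66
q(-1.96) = -115.53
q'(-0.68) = 11.37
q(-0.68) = -3.47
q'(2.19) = -378.03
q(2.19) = -220.42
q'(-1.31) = 69.50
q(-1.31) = -25.21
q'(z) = -32*z^3 - 6*z^2 - 6*z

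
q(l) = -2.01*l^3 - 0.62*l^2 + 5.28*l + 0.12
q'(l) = -6.03*l^2 - 1.24*l + 5.28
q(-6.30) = 444.84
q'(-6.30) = -226.24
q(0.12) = 0.74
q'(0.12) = 5.04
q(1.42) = 0.61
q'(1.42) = -8.64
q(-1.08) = -3.77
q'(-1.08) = -0.41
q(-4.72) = 172.75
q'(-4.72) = -123.21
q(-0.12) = -0.52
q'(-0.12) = 5.34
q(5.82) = -386.40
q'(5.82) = -206.19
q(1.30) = 1.52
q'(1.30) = -6.52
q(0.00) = 0.12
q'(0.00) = 5.28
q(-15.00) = 6565.17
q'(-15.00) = -1332.87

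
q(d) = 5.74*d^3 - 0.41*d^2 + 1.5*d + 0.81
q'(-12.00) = 2491.02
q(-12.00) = -9994.95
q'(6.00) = 616.50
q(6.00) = 1234.89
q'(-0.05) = 1.58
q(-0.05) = 0.73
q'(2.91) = 144.93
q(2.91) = 143.15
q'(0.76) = 10.82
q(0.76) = 4.23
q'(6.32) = 684.13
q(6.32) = 1442.90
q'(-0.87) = 15.25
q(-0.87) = -4.59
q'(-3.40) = 203.35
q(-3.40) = -234.63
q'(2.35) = 94.67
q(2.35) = 76.56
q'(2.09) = 75.00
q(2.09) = 54.56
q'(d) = 17.22*d^2 - 0.82*d + 1.5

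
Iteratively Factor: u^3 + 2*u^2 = (u)*(u^2 + 2*u) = u^2*(u + 2)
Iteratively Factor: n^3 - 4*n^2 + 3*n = (n)*(n^2 - 4*n + 3) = n*(n - 1)*(n - 3)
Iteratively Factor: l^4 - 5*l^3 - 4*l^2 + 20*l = (l - 5)*(l^3 - 4*l) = (l - 5)*(l - 2)*(l^2 + 2*l) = (l - 5)*(l - 2)*(l + 2)*(l)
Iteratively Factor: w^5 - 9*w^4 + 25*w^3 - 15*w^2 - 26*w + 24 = (w - 2)*(w^4 - 7*w^3 + 11*w^2 + 7*w - 12) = (w - 2)*(w + 1)*(w^3 - 8*w^2 + 19*w - 12) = (w - 4)*(w - 2)*(w + 1)*(w^2 - 4*w + 3) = (w - 4)*(w - 2)*(w - 1)*(w + 1)*(w - 3)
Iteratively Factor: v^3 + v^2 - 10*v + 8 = (v - 1)*(v^2 + 2*v - 8) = (v - 2)*(v - 1)*(v + 4)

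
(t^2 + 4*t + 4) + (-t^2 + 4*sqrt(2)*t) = 4*t + 4*sqrt(2)*t + 4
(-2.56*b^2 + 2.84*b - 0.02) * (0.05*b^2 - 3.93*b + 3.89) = -0.128*b^4 + 10.2028*b^3 - 21.1206*b^2 + 11.1262*b - 0.0778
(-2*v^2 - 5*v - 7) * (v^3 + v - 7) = -2*v^5 - 5*v^4 - 9*v^3 + 9*v^2 + 28*v + 49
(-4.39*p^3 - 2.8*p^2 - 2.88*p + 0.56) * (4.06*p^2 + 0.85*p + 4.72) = -17.8234*p^5 - 15.0995*p^4 - 34.7936*p^3 - 13.3904*p^2 - 13.1176*p + 2.6432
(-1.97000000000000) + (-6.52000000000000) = -8.49000000000000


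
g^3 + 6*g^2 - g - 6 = (g - 1)*(g + 1)*(g + 6)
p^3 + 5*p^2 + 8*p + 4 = (p + 1)*(p + 2)^2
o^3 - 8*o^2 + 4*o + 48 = (o - 6)*(o - 4)*(o + 2)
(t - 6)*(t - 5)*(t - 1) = t^3 - 12*t^2 + 41*t - 30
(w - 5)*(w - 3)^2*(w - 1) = w^4 - 12*w^3 + 50*w^2 - 84*w + 45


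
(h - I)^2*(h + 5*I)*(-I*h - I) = -I*h^4 + 3*h^3 - I*h^3 + 3*h^2 - 9*I*h^2 - 5*h - 9*I*h - 5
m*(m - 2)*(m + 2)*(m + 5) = m^4 + 5*m^3 - 4*m^2 - 20*m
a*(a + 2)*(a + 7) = a^3 + 9*a^2 + 14*a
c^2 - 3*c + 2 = (c - 2)*(c - 1)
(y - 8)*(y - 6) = y^2 - 14*y + 48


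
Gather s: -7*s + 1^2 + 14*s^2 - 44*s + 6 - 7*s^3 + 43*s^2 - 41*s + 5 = -7*s^3 + 57*s^2 - 92*s + 12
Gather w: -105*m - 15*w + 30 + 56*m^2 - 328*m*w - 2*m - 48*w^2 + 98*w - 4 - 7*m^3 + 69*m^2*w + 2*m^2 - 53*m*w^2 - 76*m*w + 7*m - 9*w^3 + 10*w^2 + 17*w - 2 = -7*m^3 + 58*m^2 - 100*m - 9*w^3 + w^2*(-53*m - 38) + w*(69*m^2 - 404*m + 100) + 24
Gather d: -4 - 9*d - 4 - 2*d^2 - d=-2*d^2 - 10*d - 8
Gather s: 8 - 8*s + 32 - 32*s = 40 - 40*s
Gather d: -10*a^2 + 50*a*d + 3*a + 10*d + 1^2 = -10*a^2 + 3*a + d*(50*a + 10) + 1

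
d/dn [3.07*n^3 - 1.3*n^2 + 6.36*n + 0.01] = 9.21*n^2 - 2.6*n + 6.36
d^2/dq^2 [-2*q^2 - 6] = -4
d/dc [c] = 1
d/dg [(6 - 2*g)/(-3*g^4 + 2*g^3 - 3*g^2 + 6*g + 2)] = 2*(3*g^4 - 2*g^3 + 3*g^2 - 6*g - 6*(g - 3)*(2*g^3 - g^2 + g - 1) - 2)/(-3*g^4 + 2*g^3 - 3*g^2 + 6*g + 2)^2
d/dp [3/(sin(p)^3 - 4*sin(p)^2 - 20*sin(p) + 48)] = 3*(-3*sin(p)^2 + 8*sin(p) + 20)*cos(p)/(sin(p)^3 - 4*sin(p)^2 - 20*sin(p) + 48)^2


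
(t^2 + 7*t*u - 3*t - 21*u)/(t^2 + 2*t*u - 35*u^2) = (t - 3)/(t - 5*u)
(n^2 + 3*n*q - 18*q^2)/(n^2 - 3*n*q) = (n + 6*q)/n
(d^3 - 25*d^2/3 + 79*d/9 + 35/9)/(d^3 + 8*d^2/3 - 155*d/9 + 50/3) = (3*d^2 - 20*d - 7)/(3*d^2 + 13*d - 30)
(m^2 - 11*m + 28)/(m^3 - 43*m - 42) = (m - 4)/(m^2 + 7*m + 6)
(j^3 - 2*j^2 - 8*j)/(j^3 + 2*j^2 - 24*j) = (j + 2)/(j + 6)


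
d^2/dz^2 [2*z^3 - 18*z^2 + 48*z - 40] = 12*z - 36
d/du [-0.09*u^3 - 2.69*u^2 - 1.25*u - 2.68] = -0.27*u^2 - 5.38*u - 1.25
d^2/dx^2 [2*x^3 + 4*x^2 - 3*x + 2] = 12*x + 8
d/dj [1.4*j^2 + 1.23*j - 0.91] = 2.8*j + 1.23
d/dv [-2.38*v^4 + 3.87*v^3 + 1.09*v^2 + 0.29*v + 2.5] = -9.52*v^3 + 11.61*v^2 + 2.18*v + 0.29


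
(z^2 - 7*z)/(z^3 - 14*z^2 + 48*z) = (z - 7)/(z^2 - 14*z + 48)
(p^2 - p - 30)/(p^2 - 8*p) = (p^2 - p - 30)/(p*(p - 8))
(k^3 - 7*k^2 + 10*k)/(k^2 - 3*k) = (k^2 - 7*k + 10)/(k - 3)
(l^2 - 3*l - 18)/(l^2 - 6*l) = (l + 3)/l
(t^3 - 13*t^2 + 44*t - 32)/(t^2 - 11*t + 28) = (t^2 - 9*t + 8)/(t - 7)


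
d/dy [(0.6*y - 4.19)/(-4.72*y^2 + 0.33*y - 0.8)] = (2.832*y^2 - 39.5536*y + 0.9027)/(22.2784*y^4 - 3.1152*y^3 + 7.6609*y^2 - 0.528*y + 0.64)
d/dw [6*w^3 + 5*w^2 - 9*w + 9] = 18*w^2 + 10*w - 9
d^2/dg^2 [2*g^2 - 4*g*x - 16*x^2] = 4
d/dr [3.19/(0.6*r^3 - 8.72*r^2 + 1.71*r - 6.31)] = (-5.742*r^2 + 55.6336*r - 5.4549)/(0.6*r^3 - 8.72*r^2 + 1.71*r - 6.31)^2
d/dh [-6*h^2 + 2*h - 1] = 2 - 12*h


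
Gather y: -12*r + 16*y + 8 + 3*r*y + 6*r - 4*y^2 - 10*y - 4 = -6*r - 4*y^2 + y*(3*r + 6) + 4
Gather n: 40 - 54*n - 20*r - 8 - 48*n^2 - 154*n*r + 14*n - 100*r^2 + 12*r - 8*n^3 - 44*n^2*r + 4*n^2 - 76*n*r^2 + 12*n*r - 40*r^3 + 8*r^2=-8*n^3 + n^2*(-44*r - 44) + n*(-76*r^2 - 142*r - 40) - 40*r^3 - 92*r^2 - 8*r + 32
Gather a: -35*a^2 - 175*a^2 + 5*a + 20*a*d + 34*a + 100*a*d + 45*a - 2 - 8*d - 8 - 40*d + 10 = -210*a^2 + a*(120*d + 84) - 48*d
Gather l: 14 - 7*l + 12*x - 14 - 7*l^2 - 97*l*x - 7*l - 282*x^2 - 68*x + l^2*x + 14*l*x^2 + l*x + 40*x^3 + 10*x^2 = l^2*(x - 7) + l*(14*x^2 - 96*x - 14) + 40*x^3 - 272*x^2 - 56*x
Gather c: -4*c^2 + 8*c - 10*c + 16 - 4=-4*c^2 - 2*c + 12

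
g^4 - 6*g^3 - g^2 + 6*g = g*(g - 6)*(g - 1)*(g + 1)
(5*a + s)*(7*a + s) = 35*a^2 + 12*a*s + s^2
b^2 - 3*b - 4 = (b - 4)*(b + 1)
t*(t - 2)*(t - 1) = t^3 - 3*t^2 + 2*t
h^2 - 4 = (h - 2)*(h + 2)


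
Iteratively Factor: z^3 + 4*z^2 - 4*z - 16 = (z + 2)*(z^2 + 2*z - 8) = (z - 2)*(z + 2)*(z + 4)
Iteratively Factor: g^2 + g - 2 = (g - 1)*(g + 2)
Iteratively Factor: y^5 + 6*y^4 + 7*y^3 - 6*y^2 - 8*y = (y - 1)*(y^4 + 7*y^3 + 14*y^2 + 8*y) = y*(y - 1)*(y^3 + 7*y^2 + 14*y + 8) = y*(y - 1)*(y + 4)*(y^2 + 3*y + 2) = y*(y - 1)*(y + 2)*(y + 4)*(y + 1)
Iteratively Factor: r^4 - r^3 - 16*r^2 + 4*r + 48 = (r - 2)*(r^3 + r^2 - 14*r - 24) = (r - 4)*(r - 2)*(r^2 + 5*r + 6) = (r - 4)*(r - 2)*(r + 3)*(r + 2)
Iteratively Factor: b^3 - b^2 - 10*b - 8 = (b + 2)*(b^2 - 3*b - 4) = (b + 1)*(b + 2)*(b - 4)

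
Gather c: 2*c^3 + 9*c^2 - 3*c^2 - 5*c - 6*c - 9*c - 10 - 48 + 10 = 2*c^3 + 6*c^2 - 20*c - 48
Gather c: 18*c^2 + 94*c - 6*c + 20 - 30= 18*c^2 + 88*c - 10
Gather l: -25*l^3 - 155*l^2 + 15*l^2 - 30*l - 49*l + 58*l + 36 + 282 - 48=-25*l^3 - 140*l^2 - 21*l + 270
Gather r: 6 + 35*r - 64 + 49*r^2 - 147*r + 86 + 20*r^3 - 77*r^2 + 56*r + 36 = 20*r^3 - 28*r^2 - 56*r + 64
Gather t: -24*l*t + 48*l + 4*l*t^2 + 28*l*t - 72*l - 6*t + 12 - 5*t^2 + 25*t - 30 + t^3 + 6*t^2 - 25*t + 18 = -24*l + t^3 + t^2*(4*l + 1) + t*(4*l - 6)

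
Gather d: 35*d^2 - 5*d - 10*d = 35*d^2 - 15*d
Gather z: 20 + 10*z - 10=10*z + 10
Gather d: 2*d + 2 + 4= 2*d + 6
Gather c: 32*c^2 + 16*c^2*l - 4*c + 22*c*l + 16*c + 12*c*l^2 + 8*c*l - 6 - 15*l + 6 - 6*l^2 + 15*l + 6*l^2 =c^2*(16*l + 32) + c*(12*l^2 + 30*l + 12)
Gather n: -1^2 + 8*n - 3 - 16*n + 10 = 6 - 8*n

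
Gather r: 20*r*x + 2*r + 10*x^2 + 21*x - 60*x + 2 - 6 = r*(20*x + 2) + 10*x^2 - 39*x - 4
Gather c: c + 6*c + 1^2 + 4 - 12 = 7*c - 7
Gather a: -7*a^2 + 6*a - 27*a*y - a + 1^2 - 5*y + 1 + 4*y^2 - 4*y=-7*a^2 + a*(5 - 27*y) + 4*y^2 - 9*y + 2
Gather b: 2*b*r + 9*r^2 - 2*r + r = 2*b*r + 9*r^2 - r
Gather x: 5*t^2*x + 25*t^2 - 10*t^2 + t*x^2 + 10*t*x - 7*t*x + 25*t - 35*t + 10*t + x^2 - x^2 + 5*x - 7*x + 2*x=15*t^2 + t*x^2 + x*(5*t^2 + 3*t)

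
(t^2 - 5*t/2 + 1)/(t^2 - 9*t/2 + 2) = (t - 2)/(t - 4)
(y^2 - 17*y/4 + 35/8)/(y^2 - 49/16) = 2*(2*y - 5)/(4*y + 7)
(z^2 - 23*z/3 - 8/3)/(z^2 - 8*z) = (z + 1/3)/z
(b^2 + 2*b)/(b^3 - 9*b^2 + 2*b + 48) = b/(b^2 - 11*b + 24)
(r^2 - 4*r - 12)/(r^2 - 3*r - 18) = (r + 2)/(r + 3)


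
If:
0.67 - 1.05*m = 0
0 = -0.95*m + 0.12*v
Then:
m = 0.64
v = 5.05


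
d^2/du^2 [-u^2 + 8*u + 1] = -2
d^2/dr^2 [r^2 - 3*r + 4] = 2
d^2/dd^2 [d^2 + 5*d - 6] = 2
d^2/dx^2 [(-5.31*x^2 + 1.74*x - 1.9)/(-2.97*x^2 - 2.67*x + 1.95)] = (5.6843418860808e-14*x^4 - 114.91227*x^3 + 285.07545*x^2 + 29.9376*x + 71.36145)/(26.198073*x^6 + 70.655409*x^5 + 11.916234*x^4 - 73.745667*x^3 - 7.82379*x^2 + 30.458025*x - 7.414875)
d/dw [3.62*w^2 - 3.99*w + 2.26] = 7.24*w - 3.99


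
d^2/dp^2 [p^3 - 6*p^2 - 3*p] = 6*p - 12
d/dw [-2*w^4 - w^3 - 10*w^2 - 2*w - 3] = -8*w^3 - 3*w^2 - 20*w - 2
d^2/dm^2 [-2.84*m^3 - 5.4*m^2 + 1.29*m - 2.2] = -17.04*m - 10.8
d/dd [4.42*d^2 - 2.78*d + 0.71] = 8.84*d - 2.78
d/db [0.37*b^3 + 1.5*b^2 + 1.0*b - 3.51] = 1.11*b^2 + 3.0*b + 1.0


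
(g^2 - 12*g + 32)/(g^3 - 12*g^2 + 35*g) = (g^2 - 12*g + 32)/(g*(g^2 - 12*g + 35))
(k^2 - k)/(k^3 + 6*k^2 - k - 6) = k/(k^2 + 7*k + 6)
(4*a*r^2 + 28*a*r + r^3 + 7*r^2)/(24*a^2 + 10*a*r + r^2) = r*(r + 7)/(6*a + r)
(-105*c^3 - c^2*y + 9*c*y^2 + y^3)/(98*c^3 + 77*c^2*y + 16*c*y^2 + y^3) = (-15*c^2 + 2*c*y + y^2)/(14*c^2 + 9*c*y + y^2)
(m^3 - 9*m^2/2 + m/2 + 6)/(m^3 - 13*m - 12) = (m - 3/2)/(m + 3)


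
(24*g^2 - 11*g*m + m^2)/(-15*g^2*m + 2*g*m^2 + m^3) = (-8*g + m)/(m*(5*g + m))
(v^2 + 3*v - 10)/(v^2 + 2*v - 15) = (v - 2)/(v - 3)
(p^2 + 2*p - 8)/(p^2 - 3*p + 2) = (p + 4)/(p - 1)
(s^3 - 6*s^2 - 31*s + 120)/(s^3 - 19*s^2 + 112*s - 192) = (s + 5)/(s - 8)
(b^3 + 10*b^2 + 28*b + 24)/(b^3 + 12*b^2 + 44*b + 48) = (b + 2)/(b + 4)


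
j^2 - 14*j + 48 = (j - 8)*(j - 6)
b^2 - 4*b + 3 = (b - 3)*(b - 1)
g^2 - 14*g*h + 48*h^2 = (g - 8*h)*(g - 6*h)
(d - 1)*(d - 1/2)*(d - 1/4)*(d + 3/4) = d^4 - d^3 - 7*d^2/16 + 17*d/32 - 3/32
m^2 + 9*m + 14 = (m + 2)*(m + 7)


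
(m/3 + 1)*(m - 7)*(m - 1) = m^3/3 - 5*m^2/3 - 17*m/3 + 7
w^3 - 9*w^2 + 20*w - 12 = (w - 6)*(w - 2)*(w - 1)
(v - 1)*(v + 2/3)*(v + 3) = v^3 + 8*v^2/3 - 5*v/3 - 2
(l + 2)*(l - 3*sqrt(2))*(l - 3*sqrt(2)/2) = l^3 - 9*sqrt(2)*l^2/2 + 2*l^2 - 9*sqrt(2)*l + 9*l + 18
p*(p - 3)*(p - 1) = p^3 - 4*p^2 + 3*p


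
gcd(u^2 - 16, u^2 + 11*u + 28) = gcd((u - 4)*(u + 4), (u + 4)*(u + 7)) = u + 4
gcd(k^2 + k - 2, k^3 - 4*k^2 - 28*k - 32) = k + 2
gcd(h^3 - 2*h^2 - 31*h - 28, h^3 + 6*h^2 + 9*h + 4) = h^2 + 5*h + 4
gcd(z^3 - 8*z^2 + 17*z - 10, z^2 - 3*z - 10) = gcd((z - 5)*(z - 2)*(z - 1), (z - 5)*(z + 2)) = z - 5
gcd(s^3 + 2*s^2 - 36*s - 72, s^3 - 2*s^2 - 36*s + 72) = s^2 - 36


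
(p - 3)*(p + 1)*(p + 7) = p^3 + 5*p^2 - 17*p - 21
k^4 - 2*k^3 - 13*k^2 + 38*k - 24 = (k - 3)*(k - 2)*(k - 1)*(k + 4)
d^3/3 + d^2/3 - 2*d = d*(d/3 + 1)*(d - 2)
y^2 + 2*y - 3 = (y - 1)*(y + 3)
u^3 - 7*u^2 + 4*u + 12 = (u - 6)*(u - 2)*(u + 1)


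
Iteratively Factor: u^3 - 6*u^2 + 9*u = (u - 3)*(u^2 - 3*u) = (u - 3)^2*(u)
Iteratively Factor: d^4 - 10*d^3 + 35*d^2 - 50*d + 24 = (d - 4)*(d^3 - 6*d^2 + 11*d - 6) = (d - 4)*(d - 2)*(d^2 - 4*d + 3) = (d - 4)*(d - 3)*(d - 2)*(d - 1)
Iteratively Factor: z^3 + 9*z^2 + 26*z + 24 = (z + 4)*(z^2 + 5*z + 6) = (z + 2)*(z + 4)*(z + 3)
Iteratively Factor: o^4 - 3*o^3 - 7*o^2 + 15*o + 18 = (o - 3)*(o^3 - 7*o - 6) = (o - 3)^2*(o^2 + 3*o + 2) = (o - 3)^2*(o + 1)*(o + 2)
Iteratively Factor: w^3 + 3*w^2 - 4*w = (w)*(w^2 + 3*w - 4) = w*(w + 4)*(w - 1)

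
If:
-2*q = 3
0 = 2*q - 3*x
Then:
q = -3/2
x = -1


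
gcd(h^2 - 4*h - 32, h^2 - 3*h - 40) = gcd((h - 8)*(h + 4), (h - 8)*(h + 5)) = h - 8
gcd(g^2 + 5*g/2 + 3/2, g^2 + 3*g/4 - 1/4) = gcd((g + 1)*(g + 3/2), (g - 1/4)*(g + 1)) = g + 1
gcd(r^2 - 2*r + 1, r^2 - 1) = r - 1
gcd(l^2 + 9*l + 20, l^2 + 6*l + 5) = l + 5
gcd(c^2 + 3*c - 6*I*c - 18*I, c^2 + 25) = 1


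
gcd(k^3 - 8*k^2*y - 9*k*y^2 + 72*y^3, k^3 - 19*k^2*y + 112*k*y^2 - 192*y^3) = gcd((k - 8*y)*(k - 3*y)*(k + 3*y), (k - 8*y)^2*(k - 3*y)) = k^2 - 11*k*y + 24*y^2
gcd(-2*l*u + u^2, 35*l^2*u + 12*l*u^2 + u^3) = u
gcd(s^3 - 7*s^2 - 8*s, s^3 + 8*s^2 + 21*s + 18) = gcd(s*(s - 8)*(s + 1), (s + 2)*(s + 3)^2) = 1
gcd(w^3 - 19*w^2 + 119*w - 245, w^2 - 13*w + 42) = w - 7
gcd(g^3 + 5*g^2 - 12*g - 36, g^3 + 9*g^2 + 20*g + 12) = g^2 + 8*g + 12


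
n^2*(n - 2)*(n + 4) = n^4 + 2*n^3 - 8*n^2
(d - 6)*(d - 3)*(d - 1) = d^3 - 10*d^2 + 27*d - 18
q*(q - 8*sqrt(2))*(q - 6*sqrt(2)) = q^3 - 14*sqrt(2)*q^2 + 96*q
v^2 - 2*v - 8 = (v - 4)*(v + 2)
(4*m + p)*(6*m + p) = 24*m^2 + 10*m*p + p^2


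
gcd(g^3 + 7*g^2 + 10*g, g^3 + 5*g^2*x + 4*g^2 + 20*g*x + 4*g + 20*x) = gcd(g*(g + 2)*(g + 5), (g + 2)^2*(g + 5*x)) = g + 2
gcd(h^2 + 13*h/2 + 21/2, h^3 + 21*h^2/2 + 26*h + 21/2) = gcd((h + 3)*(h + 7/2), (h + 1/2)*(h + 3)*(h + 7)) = h + 3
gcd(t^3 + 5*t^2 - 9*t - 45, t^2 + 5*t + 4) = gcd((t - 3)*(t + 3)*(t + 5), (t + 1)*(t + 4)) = 1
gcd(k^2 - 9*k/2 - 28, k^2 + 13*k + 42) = 1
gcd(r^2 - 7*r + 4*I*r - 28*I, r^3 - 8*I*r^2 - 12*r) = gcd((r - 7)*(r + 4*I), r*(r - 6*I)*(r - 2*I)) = 1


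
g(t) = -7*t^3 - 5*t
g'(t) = -21*t^2 - 5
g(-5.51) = 1198.54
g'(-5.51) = -642.56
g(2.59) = -134.57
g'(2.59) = -145.87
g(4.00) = -468.00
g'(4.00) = -341.00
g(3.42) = -297.11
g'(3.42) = -250.62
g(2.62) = -138.99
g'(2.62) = -149.15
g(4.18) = -532.14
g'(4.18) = -371.92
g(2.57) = -131.67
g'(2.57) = -143.70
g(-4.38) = 610.09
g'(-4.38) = -407.87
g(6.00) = -1542.00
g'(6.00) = -761.00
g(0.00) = 0.00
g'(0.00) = -5.00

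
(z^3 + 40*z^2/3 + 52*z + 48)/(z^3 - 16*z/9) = 3*(z^2 + 12*z + 36)/(z*(3*z - 4))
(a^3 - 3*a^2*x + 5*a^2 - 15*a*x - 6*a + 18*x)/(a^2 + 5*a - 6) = a - 3*x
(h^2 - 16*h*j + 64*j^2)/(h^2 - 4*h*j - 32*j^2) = (h - 8*j)/(h + 4*j)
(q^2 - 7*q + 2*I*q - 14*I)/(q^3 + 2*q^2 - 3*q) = (q^2 + q*(-7 + 2*I) - 14*I)/(q*(q^2 + 2*q - 3))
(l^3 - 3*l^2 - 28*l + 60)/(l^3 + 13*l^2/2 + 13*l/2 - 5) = 2*(l^2 - 8*l + 12)/(2*l^2 + 3*l - 2)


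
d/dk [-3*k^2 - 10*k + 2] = -6*k - 10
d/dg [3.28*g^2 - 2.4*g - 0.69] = 6.56*g - 2.4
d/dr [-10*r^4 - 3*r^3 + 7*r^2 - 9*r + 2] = -40*r^3 - 9*r^2 + 14*r - 9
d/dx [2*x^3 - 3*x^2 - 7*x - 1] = 6*x^2 - 6*x - 7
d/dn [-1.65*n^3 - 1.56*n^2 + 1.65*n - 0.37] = -4.95*n^2 - 3.12*n + 1.65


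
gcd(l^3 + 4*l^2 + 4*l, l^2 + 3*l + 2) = l + 2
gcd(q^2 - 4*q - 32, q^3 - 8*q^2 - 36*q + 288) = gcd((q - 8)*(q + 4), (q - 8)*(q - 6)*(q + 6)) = q - 8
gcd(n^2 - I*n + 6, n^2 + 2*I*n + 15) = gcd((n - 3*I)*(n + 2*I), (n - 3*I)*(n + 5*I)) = n - 3*I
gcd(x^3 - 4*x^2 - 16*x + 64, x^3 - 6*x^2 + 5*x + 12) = x - 4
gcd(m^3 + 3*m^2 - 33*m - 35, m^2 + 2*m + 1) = m + 1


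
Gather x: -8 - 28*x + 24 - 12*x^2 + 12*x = -12*x^2 - 16*x + 16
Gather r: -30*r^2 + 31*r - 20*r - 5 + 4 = -30*r^2 + 11*r - 1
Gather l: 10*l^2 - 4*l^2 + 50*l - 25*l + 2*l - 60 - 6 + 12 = 6*l^2 + 27*l - 54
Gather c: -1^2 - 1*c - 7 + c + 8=0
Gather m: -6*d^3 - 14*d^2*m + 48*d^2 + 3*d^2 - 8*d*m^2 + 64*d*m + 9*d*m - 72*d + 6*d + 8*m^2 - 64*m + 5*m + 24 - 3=-6*d^3 + 51*d^2 - 66*d + m^2*(8 - 8*d) + m*(-14*d^2 + 73*d - 59) + 21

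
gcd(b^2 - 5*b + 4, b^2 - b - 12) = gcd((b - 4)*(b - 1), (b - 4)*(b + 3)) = b - 4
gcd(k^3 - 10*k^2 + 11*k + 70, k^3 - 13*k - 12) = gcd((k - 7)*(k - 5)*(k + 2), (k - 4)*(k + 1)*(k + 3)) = 1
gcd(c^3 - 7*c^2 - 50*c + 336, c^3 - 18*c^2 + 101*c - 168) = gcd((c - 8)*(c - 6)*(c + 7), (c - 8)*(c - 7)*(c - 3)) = c - 8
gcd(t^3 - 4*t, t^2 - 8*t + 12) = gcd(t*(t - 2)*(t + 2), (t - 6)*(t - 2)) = t - 2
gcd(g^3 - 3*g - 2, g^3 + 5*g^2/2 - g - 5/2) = g + 1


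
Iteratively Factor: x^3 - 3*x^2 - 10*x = (x - 5)*(x^2 + 2*x) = (x - 5)*(x + 2)*(x)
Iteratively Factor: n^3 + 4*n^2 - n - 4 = (n + 1)*(n^2 + 3*n - 4) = (n + 1)*(n + 4)*(n - 1)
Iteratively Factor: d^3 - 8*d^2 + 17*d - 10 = (d - 5)*(d^2 - 3*d + 2) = (d - 5)*(d - 1)*(d - 2)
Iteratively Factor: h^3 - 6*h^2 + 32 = (h - 4)*(h^2 - 2*h - 8) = (h - 4)*(h + 2)*(h - 4)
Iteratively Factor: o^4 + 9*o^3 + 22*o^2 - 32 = (o + 2)*(o^3 + 7*o^2 + 8*o - 16) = (o + 2)*(o + 4)*(o^2 + 3*o - 4) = (o + 2)*(o + 4)^2*(o - 1)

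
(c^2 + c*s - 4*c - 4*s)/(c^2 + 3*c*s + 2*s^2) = (c - 4)/(c + 2*s)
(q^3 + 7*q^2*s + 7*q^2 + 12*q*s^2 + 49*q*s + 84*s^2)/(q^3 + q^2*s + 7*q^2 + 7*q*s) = (q^2 + 7*q*s + 12*s^2)/(q*(q + s))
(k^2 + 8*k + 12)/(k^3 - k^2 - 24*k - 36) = (k + 6)/(k^2 - 3*k - 18)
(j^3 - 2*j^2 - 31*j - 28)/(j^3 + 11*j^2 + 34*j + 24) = (j - 7)/(j + 6)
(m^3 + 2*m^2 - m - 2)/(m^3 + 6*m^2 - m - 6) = (m + 2)/(m + 6)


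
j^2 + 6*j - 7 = (j - 1)*(j + 7)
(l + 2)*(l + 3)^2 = l^3 + 8*l^2 + 21*l + 18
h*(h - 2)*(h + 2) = h^3 - 4*h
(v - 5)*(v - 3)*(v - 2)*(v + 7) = v^4 - 3*v^3 - 39*v^2 + 187*v - 210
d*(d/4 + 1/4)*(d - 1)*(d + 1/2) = d^4/4 + d^3/8 - d^2/4 - d/8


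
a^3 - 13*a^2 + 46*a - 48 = (a - 8)*(a - 3)*(a - 2)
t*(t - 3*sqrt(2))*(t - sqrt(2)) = t^3 - 4*sqrt(2)*t^2 + 6*t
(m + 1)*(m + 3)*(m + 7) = m^3 + 11*m^2 + 31*m + 21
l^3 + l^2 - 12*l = l*(l - 3)*(l + 4)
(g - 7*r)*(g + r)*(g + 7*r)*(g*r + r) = g^4*r + g^3*r^2 + g^3*r - 49*g^2*r^3 + g^2*r^2 - 49*g*r^4 - 49*g*r^3 - 49*r^4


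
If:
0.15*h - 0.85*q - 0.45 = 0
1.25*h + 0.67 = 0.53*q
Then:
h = -0.82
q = -0.67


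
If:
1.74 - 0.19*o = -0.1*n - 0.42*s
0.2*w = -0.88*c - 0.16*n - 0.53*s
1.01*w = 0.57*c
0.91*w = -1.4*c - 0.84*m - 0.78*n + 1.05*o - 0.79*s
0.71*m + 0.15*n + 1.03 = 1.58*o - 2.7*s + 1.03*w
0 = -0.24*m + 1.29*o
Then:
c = 2.23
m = 8.60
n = -12.02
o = 1.60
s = -0.56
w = 1.26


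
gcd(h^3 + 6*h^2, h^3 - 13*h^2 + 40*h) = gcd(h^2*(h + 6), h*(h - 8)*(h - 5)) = h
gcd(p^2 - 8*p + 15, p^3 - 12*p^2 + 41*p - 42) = p - 3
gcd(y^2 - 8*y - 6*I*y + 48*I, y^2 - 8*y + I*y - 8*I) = y - 8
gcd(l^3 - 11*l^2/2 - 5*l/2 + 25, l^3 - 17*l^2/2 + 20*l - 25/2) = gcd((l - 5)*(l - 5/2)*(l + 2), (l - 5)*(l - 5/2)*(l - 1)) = l^2 - 15*l/2 + 25/2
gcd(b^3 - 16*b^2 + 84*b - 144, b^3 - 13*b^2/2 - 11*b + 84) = b^2 - 10*b + 24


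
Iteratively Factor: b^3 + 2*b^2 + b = (b)*(b^2 + 2*b + 1) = b*(b + 1)*(b + 1)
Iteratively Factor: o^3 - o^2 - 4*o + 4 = (o + 2)*(o^2 - 3*o + 2) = (o - 2)*(o + 2)*(o - 1)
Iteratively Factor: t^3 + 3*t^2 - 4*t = (t - 1)*(t^2 + 4*t) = (t - 1)*(t + 4)*(t)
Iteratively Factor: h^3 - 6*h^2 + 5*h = (h - 5)*(h^2 - h) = (h - 5)*(h - 1)*(h)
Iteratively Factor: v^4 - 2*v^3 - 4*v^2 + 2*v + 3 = (v - 3)*(v^3 + v^2 - v - 1) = (v - 3)*(v + 1)*(v^2 - 1) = (v - 3)*(v - 1)*(v + 1)*(v + 1)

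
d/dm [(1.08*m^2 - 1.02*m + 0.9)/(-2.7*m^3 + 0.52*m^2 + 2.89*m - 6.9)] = (2.916*m^4 - 5.508*m^3 + 10.9416*m^2 - 15.84*m + 4.437)/(7.29*m^6 - 2.808*m^5 - 15.3356*m^4 + 40.2656*m^3 + 1.1761*m^2 - 39.882*m + 47.61)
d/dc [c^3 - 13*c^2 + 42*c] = 3*c^2 - 26*c + 42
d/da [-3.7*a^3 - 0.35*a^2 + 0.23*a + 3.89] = -11.1*a^2 - 0.7*a + 0.23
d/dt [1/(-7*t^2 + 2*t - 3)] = 2*(7*t - 1)/(7*t^2 - 2*t + 3)^2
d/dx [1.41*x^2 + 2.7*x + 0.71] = 2.82*x + 2.7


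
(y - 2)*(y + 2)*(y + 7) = y^3 + 7*y^2 - 4*y - 28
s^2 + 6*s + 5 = (s + 1)*(s + 5)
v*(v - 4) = v^2 - 4*v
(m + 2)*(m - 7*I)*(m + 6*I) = m^3 + 2*m^2 - I*m^2 + 42*m - 2*I*m + 84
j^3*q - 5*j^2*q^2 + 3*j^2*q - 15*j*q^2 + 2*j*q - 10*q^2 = (j + 2)*(j - 5*q)*(j*q + q)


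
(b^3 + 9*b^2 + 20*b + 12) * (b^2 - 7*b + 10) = b^5 + 2*b^4 - 33*b^3 - 38*b^2 + 116*b + 120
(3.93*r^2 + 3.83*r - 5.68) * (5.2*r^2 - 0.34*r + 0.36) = 20.436*r^4 + 18.5798*r^3 - 29.4234*r^2 + 3.31*r - 2.0448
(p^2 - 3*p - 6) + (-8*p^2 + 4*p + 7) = -7*p^2 + p + 1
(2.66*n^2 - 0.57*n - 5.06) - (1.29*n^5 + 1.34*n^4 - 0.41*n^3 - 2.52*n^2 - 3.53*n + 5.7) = -1.29*n^5 - 1.34*n^4 + 0.41*n^3 + 5.18*n^2 + 2.96*n - 10.76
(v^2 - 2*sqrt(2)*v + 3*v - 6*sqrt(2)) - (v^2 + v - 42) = -2*sqrt(2)*v + 2*v - 6*sqrt(2) + 42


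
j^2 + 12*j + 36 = (j + 6)^2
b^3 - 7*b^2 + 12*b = b*(b - 4)*(b - 3)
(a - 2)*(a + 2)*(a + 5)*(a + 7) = a^4 + 12*a^3 + 31*a^2 - 48*a - 140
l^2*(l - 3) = l^3 - 3*l^2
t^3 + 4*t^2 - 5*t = t*(t - 1)*(t + 5)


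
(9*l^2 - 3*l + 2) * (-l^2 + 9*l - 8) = -9*l^4 + 84*l^3 - 101*l^2 + 42*l - 16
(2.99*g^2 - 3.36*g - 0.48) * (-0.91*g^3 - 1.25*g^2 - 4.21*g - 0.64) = -2.7209*g^5 - 0.6799*g^4 - 7.9511*g^3 + 12.832*g^2 + 4.1712*g + 0.3072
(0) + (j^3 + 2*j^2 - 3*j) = j^3 + 2*j^2 - 3*j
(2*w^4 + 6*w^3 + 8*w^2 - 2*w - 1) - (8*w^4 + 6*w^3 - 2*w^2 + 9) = -6*w^4 + 10*w^2 - 2*w - 10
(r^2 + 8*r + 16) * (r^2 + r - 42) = r^4 + 9*r^3 - 18*r^2 - 320*r - 672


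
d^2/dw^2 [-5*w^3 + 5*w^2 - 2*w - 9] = 10 - 30*w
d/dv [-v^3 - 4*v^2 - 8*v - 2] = -3*v^2 - 8*v - 8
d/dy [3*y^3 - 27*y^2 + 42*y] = 9*y^2 - 54*y + 42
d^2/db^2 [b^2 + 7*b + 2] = 2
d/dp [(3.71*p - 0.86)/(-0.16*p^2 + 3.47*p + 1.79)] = (0.5936*p^2 - 0.2752*p + 9.6251)/(0.0256*p^4 - 1.1104*p^3 + 11.4681*p^2 + 12.4226*p + 3.2041)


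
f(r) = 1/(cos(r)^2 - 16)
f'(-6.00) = 0.00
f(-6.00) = -0.07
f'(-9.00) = 0.00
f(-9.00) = -0.07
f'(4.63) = 0.00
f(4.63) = -0.06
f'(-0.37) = -0.00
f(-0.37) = -0.07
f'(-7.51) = -0.00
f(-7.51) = -0.06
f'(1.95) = -0.00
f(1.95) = -0.06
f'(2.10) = -0.00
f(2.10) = -0.06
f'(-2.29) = 0.00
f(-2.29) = -0.06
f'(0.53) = 0.00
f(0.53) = -0.07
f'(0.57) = 0.00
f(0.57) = -0.07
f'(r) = 2*sin(r)*cos(r)/(cos(r)^2 - 16)^2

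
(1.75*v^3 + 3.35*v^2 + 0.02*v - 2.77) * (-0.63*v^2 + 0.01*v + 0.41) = -1.1025*v^5 - 2.093*v^4 + 0.7384*v^3 + 3.1188*v^2 - 0.0195*v - 1.1357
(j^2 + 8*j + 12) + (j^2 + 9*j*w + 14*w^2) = 2*j^2 + 9*j*w + 8*j + 14*w^2 + 12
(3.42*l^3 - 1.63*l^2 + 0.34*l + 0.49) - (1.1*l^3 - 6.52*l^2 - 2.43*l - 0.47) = 2.32*l^3 + 4.89*l^2 + 2.77*l + 0.96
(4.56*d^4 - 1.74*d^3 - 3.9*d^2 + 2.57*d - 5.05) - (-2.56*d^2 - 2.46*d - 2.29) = 4.56*d^4 - 1.74*d^3 - 1.34*d^2 + 5.03*d - 2.76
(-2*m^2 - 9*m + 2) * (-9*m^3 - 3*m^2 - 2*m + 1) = 18*m^5 + 87*m^4 + 13*m^3 + 10*m^2 - 13*m + 2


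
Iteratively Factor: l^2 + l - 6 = (l - 2)*(l + 3)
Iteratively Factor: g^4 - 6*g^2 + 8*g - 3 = (g - 1)*(g^3 + g^2 - 5*g + 3) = (g - 1)^2*(g^2 + 2*g - 3) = (g - 1)^2*(g + 3)*(g - 1)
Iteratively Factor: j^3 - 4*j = (j)*(j^2 - 4) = j*(j - 2)*(j + 2)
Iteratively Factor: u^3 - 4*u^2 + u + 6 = (u - 3)*(u^2 - u - 2) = (u - 3)*(u - 2)*(u + 1)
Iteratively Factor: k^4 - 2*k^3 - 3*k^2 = (k)*(k^3 - 2*k^2 - 3*k) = k^2*(k^2 - 2*k - 3) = k^2*(k - 3)*(k + 1)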